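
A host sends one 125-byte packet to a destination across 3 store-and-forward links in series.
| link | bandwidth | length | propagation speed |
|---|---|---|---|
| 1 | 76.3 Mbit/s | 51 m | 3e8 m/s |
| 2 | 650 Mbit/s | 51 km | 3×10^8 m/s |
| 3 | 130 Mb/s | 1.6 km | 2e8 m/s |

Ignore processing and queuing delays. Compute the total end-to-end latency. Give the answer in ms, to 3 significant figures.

L = 125 × 8 = 1000 bits.
Transmission delays (L/R per hop): 0.0131062, 0.00153846, 0.00769231 ms; sum = 0.0223369 ms.
Propagation delays (d/s per hop): 0.00017, 0.17, 0.008 ms; sum = 0.17817 ms.
End-to-end = 0.201 ms.

0.201 ms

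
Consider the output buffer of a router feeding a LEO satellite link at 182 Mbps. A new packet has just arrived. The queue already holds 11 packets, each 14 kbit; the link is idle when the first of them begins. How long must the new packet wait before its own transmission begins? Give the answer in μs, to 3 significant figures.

846 μs

Each queued packet: L/R = 14000/182000000 = 76.9231 μs.
11 queued → 846.154 μs.
Queuing delay = 846 μs.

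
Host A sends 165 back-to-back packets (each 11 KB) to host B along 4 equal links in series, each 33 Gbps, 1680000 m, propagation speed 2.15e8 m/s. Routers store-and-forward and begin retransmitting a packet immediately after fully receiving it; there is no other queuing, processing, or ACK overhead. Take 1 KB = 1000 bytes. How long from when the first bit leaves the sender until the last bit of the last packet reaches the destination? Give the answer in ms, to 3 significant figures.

Per-hop transmission t_tx = L/R = 88000/33000000000 = 0.00266667 ms.
Per-hop propagation t_prop = 1680000/215000000 = 7.81395 ms.
Pipeline fill: first packet needs 4·t_tx to clear all hops; remaining 164 packets each add one t_tx.
Total = (4+165-1)·t_tx + 4·t_prop = 168·0.00266667 + 4·7.81395 = 31.7 ms.

31.7 ms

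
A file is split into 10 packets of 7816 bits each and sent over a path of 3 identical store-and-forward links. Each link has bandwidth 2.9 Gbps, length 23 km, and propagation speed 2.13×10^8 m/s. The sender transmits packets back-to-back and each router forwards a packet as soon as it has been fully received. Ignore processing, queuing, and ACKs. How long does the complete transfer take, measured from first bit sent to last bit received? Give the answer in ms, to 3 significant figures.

0.356 ms

Per-hop transmission t_tx = L/R = 7816/2900000000 = 0.00269517 ms.
Per-hop propagation t_prop = 23000/213000000 = 0.107981 ms.
Pipeline fill: first packet needs 3·t_tx to clear all hops; remaining 9 packets each add one t_tx.
Total = (3+10-1)·t_tx + 3·t_prop = 12·0.00269517 + 3·0.107981 = 0.356 ms.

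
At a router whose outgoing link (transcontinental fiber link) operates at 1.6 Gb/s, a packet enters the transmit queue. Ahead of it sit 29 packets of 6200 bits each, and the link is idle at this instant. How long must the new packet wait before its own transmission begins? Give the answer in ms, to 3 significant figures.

0.112 ms

Each queued packet: L/R = 6200/1600000000 = 0.003875 ms.
29 queued → 0.112375 ms.
Queuing delay = 0.112 ms.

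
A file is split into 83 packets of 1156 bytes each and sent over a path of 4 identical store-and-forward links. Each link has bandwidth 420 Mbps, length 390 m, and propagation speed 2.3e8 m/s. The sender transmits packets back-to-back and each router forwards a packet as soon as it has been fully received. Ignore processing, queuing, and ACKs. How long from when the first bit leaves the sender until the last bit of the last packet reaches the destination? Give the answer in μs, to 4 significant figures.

Per-hop transmission t_tx = L/R = 9248/420000000 = 22.019 μs.
Per-hop propagation t_prop = 390/2.3e+08 = 1.69565 μs.
Pipeline fill: first packet needs 4·t_tx to clear all hops; remaining 82 packets each add one t_tx.
Total = (4+83-1)·t_tx + 4·t_prop = 86·22.019 + 4·1.69565 = 1900 μs.

1900 μs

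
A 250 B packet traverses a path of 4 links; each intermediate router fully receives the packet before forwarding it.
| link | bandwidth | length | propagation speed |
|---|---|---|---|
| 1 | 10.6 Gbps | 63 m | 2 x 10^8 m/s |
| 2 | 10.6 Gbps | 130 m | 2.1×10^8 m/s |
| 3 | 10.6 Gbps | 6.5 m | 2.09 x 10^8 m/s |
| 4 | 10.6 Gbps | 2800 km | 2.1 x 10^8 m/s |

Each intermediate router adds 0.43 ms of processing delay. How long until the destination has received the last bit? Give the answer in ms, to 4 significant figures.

L = 250 × 8 = 2000 bits.
Transmission delay per hop = L/R = 2000/10600000000 = 0.000188679 ms; 4 hops → 0.000754717 ms.
Propagation delays (d/s per hop): 0.000315, 0.000619048, 3.11005e-05, 13.3333 ms; sum = 13.3343 ms.
Processing at 3 router(s): 3 × 0.43 ms = 1.29 ms.
End-to-end = 14.63 ms.

14.63 ms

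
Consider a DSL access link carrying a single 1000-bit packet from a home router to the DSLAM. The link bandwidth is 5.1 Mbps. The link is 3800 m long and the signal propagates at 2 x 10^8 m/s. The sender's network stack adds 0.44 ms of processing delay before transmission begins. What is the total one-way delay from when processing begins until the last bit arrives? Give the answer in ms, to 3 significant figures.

Transmission delay = L/R = 1000 / 5100000 = 0.196078 ms.
Propagation delay = d/s = 3800 m / 200000000 m/s = 0.019 ms.
Plus processing delay 0.44 ms = 0.44 ms.
Total = 0.655 ms.

0.655 ms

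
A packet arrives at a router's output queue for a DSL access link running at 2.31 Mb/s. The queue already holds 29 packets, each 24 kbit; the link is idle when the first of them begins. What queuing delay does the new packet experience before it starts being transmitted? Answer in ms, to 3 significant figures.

Each queued packet: L/R = 24000/2310000 = 10.3896 ms.
29 queued → 301.299 ms.
Queuing delay = 301 ms.

301 ms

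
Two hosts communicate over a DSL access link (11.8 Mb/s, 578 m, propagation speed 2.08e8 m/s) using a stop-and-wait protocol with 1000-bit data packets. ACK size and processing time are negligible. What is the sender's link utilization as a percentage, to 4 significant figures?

t_tx = L/R = 1000/11800000 = 8.47458e-05 s.
t_prop = 578/208000000 = 2.77885e-06 s; RTT = 5.55769e-06 s.
Cycle = t_tx + RTT = 9.03035e-05 s.
Utilization = t_tx / cycle = 8.47458e-05/9.03035e-05 = 93.85 %.

93.85 %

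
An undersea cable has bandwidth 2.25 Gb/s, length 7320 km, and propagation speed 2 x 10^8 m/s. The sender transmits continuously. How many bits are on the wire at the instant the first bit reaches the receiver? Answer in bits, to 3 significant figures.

Propagation delay = 7320000 / 200000000 = 0.0366 s.
BDP = R × t_prop = 2250000000 × 0.0366 = 82350000 bits.

82400000 bits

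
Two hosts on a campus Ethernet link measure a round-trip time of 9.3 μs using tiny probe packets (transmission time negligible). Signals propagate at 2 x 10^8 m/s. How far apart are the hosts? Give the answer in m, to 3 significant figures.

One-way propagation = RTT/2 = 4.65 μs.
d = s × t = 200000000 × 4.65e-06 = 930 m.

930 m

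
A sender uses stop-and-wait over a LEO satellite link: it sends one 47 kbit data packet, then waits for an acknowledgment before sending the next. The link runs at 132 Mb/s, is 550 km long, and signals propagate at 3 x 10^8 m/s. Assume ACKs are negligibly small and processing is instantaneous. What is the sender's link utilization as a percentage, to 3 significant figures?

8.85 %

t_tx = L/R = 47000/132000000 = 0.000356061 s.
t_prop = 550000/300000000 = 0.00183333 s; RTT = 0.00366667 s.
Cycle = t_tx + RTT = 0.00402273 s.
Utilization = t_tx / cycle = 0.000356061/0.00402273 = 8.85 %.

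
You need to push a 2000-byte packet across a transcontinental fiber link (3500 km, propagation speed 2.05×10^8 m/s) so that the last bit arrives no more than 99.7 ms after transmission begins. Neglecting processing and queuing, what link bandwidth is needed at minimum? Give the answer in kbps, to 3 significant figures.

194 kbps

L = 16000 bits.
Propagation delay = 3500000 / 2.05e+08 = 17.0732 ms.
Transmission budget = 99.7 − 17.0732 = 82.6268 ms.
R ≥ L / t_tx = 16000 bits / 0.0826268 s = 194 kbps.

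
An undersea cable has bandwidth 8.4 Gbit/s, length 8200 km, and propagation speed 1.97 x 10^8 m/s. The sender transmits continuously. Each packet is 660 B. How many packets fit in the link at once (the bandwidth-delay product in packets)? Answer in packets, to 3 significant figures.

66200 packets

Propagation delay = 8200000 / 197000000 = 0.0416244 s.
BDP = R × t_prop = 8400000000 × 0.0416244 = 349645000 bits.
In packets of 5280 bits: 66200 packets.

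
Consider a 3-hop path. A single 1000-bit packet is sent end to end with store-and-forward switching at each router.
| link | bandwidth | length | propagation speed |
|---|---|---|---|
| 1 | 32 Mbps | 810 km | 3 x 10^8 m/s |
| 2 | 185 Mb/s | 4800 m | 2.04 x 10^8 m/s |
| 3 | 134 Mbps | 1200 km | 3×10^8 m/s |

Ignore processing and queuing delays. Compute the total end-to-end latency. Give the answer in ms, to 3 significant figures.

Transmission delays (L/R per hop): 0.03125, 0.00540541, 0.00746269 ms; sum = 0.0441181 ms.
Propagation delays (d/s per hop): 2.7, 0.0235294, 4 ms; sum = 6.72353 ms.
End-to-end = 6.77 ms.

6.77 ms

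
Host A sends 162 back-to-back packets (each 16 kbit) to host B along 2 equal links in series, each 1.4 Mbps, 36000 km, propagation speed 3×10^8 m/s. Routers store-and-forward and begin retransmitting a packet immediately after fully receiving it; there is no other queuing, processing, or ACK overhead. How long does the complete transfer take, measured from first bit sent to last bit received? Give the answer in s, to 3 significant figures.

Per-hop transmission t_tx = L/R = 16000/1400000 = 0.0114286 s.
Per-hop propagation t_prop = 36000000/300000000 = 0.12 s.
Pipeline fill: first packet needs 2·t_tx to clear all hops; remaining 161 packets each add one t_tx.
Total = (2+162-1)·t_tx + 2·t_prop = 163·0.0114286 + 2·0.12 = 2.10 s.

2.10 s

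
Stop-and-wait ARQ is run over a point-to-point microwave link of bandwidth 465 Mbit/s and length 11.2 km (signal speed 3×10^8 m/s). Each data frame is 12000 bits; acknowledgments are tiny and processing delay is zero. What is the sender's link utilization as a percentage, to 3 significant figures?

25.7 %

t_tx = L/R = 12000/465000000 = 2.58065e-05 s.
t_prop = 11200/300000000 = 3.73333e-05 s; RTT = 7.46667e-05 s.
Cycle = t_tx + RTT = 0.000100473 s.
Utilization = t_tx / cycle = 2.58065e-05/0.000100473 = 25.7 %.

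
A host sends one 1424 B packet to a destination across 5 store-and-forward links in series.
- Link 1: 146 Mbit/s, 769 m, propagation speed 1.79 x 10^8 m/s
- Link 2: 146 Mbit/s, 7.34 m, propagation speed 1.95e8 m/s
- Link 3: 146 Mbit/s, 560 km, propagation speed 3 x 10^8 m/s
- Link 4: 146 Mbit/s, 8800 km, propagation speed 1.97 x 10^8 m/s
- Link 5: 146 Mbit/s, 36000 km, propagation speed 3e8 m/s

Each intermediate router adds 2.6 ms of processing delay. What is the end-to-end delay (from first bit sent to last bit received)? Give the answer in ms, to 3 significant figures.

L = 1424 × 8 = 11392 bits.
Transmission delay per hop = L/R = 11392/146000000 = 0.0780274 ms; 5 hops → 0.390137 ms.
Propagation delays (d/s per hop): 0.00429609, 3.7641e-05, 1.86667, 44.6701, 120 ms; sum = 166.541 ms.
Processing at 4 router(s): 4 × 2.6 ms = 10.4 ms.
End-to-end = 177 ms.

177 ms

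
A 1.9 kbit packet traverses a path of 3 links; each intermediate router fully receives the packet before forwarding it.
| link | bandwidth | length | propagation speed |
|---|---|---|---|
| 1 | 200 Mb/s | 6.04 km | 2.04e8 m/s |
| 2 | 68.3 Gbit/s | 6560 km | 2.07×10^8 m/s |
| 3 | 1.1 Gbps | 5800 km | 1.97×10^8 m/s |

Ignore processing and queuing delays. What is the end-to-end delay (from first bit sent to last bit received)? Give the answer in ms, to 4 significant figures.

L = 1900 bits.
Transmission delays (L/R per hop): 0.0095, 2.78184e-05, 0.00172727 ms; sum = 0.0112551 ms.
Propagation delays (d/s per hop): 0.0296078, 31.6908, 29.4416 ms; sum = 61.1621 ms.
End-to-end = 61.17 ms.

61.17 ms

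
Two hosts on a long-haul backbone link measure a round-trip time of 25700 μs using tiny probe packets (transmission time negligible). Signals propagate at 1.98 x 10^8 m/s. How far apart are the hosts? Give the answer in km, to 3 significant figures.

2540 km

One-way propagation = RTT/2 = 12850 μs.
d = s × t = 198000000 × 0.01285 = 2540 km.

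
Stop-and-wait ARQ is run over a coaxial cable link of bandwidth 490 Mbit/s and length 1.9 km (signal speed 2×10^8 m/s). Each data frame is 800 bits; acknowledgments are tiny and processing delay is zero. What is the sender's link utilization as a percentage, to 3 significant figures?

7.91 %

t_tx = L/R = 800/490000000 = 1.63265e-06 s.
t_prop = 1900/200000000 = 9.5e-06 s; RTT = 1.9e-05 s.
Cycle = t_tx + RTT = 2.06327e-05 s.
Utilization = t_tx / cycle = 1.63265e-06/2.06327e-05 = 7.91 %.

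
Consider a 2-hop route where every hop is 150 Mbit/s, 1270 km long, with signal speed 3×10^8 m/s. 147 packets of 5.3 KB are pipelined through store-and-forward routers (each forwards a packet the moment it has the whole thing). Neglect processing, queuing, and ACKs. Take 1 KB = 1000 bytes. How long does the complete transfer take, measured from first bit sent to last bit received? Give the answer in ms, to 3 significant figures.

Per-hop transmission t_tx = L/R = 42400/150000000 = 0.282667 ms.
Per-hop propagation t_prop = 1270000/300000000 = 4.23333 ms.
Pipeline fill: first packet needs 2·t_tx to clear all hops; remaining 146 packets each add one t_tx.
Total = (2+147-1)·t_tx + 2·t_prop = 148·0.282667 + 2·4.23333 = 50.3 ms.

50.3 ms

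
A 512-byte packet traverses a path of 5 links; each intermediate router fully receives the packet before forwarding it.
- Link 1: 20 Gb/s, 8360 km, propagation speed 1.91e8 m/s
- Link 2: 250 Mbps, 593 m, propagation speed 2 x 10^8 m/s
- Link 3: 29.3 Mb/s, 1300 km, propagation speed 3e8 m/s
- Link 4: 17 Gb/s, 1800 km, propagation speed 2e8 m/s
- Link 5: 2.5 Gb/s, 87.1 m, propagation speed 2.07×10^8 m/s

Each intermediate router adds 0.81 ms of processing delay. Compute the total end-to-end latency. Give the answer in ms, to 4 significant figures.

60.50 ms

L = 512 × 8 = 4096 bits.
Transmission delays (L/R per hop): 0.0002048, 0.016384, 0.139795, 0.000240941, 0.0016384 ms; sum = 0.158263 ms.
Propagation delays (d/s per hop): 43.7696, 0.002965, 4.33333, 9, 0.000420773 ms; sum = 57.1064 ms.
Processing at 4 router(s): 4 × 0.81 ms = 3.24 ms.
End-to-end = 60.50 ms.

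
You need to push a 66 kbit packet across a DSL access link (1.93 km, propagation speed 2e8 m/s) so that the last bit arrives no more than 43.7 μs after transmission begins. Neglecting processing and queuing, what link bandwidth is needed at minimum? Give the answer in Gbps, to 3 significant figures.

1.94 Gbps

Propagation delay = 1930 / 200000000 = 9.65 μs.
Transmission budget = 43.7 − 9.65 = 34.05 μs.
R ≥ L / t_tx = 66000 bits / 3.405e-05 s = 1.94 Gbps.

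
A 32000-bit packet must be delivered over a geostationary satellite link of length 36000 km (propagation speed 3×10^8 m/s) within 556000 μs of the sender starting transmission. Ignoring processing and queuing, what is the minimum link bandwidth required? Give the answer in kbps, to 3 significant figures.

Propagation delay = 36000000 / 300000000 = 120000 μs.
Transmission budget = 556000 − 120000 = 436000 μs.
R ≥ L / t_tx = 32000 bits / 0.436 s = 73.4 kbps.

73.4 kbps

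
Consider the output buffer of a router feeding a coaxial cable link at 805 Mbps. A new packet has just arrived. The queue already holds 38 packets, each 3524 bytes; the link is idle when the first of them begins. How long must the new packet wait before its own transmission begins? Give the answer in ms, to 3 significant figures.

Each queued packet: L/R = 28192/805000000 = 0.0350211 ms.
38 queued → 1.3308 ms.
Queuing delay = 1.33 ms.

1.33 ms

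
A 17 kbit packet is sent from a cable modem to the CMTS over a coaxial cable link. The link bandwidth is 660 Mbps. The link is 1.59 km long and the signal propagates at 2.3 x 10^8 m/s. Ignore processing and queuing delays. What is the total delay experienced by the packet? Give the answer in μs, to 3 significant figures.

L = 17000 bits.
Transmission delay = L/R = 17000 / 660000000 = 25.7576 μs.
Propagation delay = d/s = 1590 m / 2.3e+08 m/s = 6.91304 μs.
Total = 32.7 μs.

32.7 μs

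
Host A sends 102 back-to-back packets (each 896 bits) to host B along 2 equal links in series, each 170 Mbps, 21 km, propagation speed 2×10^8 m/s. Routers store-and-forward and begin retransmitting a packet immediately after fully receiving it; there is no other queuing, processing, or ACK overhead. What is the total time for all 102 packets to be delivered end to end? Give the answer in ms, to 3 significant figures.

Per-hop transmission t_tx = L/R = 896/170000000 = 0.00527059 ms.
Per-hop propagation t_prop = 21000/200000000 = 0.105 ms.
Pipeline fill: first packet needs 2·t_tx to clear all hops; remaining 101 packets each add one t_tx.
Total = (2+102-1)·t_tx + 2·t_prop = 103·0.00527059 + 2·0.105 = 0.753 ms.

0.753 ms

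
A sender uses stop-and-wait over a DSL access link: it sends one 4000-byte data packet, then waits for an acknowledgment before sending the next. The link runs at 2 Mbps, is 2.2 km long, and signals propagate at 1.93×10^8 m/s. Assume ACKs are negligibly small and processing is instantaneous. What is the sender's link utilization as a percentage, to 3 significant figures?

t_tx = L/R = 32000/2000000 = 0.016 s.
t_prop = 2200/193000000 = 1.1399e-05 s; RTT = 2.27979e-05 s.
Cycle = t_tx + RTT = 0.0160228 s.
Utilization = t_tx / cycle = 0.016/0.0160228 = 99.9 %.

99.9 %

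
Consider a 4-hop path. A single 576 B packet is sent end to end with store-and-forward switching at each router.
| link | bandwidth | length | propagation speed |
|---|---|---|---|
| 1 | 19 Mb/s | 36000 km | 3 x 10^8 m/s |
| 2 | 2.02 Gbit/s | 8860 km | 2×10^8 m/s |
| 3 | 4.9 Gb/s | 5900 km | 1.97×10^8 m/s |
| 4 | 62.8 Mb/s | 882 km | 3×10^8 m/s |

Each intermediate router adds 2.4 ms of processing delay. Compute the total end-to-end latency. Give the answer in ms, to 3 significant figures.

L = 576 × 8 = 4608 bits.
Transmission delays (L/R per hop): 0.242526, 0.00228119, 0.000940408, 0.0733758 ms; sum = 0.319124 ms.
Propagation delays (d/s per hop): 120, 44.3, 29.9492, 2.94 ms; sum = 197.189 ms.
Processing at 3 router(s): 3 × 2.4 ms = 7.2 ms.
End-to-end = 205 ms.

205 ms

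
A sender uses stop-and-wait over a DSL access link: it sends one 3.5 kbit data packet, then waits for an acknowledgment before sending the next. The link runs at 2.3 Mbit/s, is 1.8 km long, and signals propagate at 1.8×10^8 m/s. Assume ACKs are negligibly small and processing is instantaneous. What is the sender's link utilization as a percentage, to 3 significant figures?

98.7 %

t_tx = L/R = 3500/2300000 = 0.00152174 s.
t_prop = 1800/180000000 = 1e-05 s; RTT = 2e-05 s.
Cycle = t_tx + RTT = 0.00154174 s.
Utilization = t_tx / cycle = 0.00152174/0.00154174 = 98.7 %.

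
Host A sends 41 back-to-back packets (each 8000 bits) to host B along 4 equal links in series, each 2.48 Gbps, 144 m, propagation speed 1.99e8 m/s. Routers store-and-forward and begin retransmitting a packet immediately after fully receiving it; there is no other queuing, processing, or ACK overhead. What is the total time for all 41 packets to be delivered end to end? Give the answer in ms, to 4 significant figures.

0.1448 ms

Per-hop transmission t_tx = L/R = 8000/2480000000 = 0.00322581 ms.
Per-hop propagation t_prop = 144/199000000 = 0.000723618 ms.
Pipeline fill: first packet needs 4·t_tx to clear all hops; remaining 40 packets each add one t_tx.
Total = (4+41-1)·t_tx + 4·t_prop = 44·0.00322581 + 4·0.000723618 = 0.1448 ms.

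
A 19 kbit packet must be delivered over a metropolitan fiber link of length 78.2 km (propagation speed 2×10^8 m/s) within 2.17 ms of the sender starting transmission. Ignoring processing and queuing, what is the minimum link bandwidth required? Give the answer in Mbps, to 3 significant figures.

10.7 Mbps

Propagation delay = 78200 / 200000000 = 0.391 ms.
Transmission budget = 2.17 − 0.391 = 1.779 ms.
R ≥ L / t_tx = 19000 bits / 0.001779 s = 10.7 Mbps.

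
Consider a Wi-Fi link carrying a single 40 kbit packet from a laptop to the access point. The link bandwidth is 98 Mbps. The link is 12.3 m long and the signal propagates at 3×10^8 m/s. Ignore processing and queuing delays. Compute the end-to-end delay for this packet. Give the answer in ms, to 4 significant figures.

0.4082 ms

L = 40000 bits.
Transmission delay = L/R = 40000 / 98000000 = 0.408163 ms.
Propagation delay = d/s = 12.3 m / 300000000 m/s = 4.1e-05 ms.
Total = 0.4082 ms.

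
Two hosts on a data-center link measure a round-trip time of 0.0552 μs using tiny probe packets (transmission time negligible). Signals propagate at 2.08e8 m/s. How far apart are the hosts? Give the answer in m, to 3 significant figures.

5.74 m

One-way propagation = RTT/2 = 0.0276 μs.
d = s × t = 208000000 × 2.76e-08 = 5.74 m.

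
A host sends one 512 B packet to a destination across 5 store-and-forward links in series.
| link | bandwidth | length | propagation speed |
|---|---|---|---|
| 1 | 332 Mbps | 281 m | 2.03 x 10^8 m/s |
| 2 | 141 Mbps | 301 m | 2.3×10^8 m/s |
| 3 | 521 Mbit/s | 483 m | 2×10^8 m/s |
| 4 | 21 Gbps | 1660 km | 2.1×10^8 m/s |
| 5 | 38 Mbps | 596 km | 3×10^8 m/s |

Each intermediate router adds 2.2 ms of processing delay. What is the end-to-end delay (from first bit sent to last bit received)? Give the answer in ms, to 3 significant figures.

L = 512 × 8 = 4096 bits.
Transmission delays (L/R per hop): 0.0123373, 0.0290496, 0.0078618, 0.000195048, 0.107789 ms; sum = 0.157233 ms.
Propagation delays (d/s per hop): 0.00138424, 0.0013087, 0.002415, 7.90476, 1.98667 ms; sum = 9.89654 ms.
Processing at 4 router(s): 4 × 2.2 ms = 8.8 ms.
End-to-end = 18.9 ms.

18.9 ms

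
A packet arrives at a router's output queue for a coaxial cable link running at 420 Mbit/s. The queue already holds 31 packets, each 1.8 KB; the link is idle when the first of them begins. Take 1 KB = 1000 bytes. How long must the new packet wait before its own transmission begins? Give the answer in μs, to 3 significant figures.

Each queued packet: L/R = 14400/420000000 = 34.2857 μs.
31 queued → 1062.86 μs.
Queuing delay = 1060 μs.

1060 μs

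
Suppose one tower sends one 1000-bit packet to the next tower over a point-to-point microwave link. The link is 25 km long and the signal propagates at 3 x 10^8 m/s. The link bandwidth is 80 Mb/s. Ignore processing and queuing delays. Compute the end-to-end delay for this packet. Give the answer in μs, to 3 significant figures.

Transmission delay = L/R = 1000 / 80000000 = 12.5 μs.
Propagation delay = d/s = 25000 m / 300000000 m/s = 83.3333 μs.
Total = 95.8 μs.

95.8 μs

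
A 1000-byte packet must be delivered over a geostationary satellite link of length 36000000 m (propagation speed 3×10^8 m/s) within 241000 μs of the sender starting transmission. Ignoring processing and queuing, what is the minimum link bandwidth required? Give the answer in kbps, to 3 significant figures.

66.1 kbps

L = 8000 bits.
Propagation delay = 36000000 / 300000000 = 120000 μs.
Transmission budget = 241000 − 120000 = 121000 μs.
R ≥ L / t_tx = 8000 bits / 0.121 s = 66.1 kbps.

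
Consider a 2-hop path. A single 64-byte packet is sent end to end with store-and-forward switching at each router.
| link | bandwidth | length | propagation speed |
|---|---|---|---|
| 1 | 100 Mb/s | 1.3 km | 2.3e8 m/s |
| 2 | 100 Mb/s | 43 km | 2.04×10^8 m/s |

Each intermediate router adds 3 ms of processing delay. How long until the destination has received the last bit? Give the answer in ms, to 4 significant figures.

L = 64 × 8 = 512 bits.
Transmission delay per hop = L/R = 512/100000000 = 0.00512 ms; 2 hops → 0.01024 ms.
Propagation delays (d/s per hop): 0.00565217, 0.210784 ms; sum = 0.216436 ms.
Processing at 1 router(s): 1 × 3 ms = 3 ms.
End-to-end = 3.227 ms.

3.227 ms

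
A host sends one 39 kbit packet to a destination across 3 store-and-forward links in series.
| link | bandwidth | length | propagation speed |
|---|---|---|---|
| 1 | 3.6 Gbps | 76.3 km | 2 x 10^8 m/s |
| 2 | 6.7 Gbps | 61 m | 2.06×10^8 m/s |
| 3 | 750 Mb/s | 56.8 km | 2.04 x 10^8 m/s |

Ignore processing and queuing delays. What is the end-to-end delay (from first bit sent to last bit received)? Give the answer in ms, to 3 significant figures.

L = 39000 bits.
Transmission delays (L/R per hop): 0.0108333, 0.0058209, 0.052 ms; sum = 0.0686542 ms.
Propagation delays (d/s per hop): 0.3815, 0.000296117, 0.278431 ms; sum = 0.660227 ms.
End-to-end = 0.729 ms.

0.729 ms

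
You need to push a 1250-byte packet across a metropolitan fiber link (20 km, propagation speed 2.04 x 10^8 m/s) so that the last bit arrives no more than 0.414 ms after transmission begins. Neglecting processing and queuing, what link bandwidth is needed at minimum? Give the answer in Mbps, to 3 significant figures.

31.6 Mbps

L = 10000 bits.
Propagation delay = 20000 / 204000000 = 0.0980392 ms.
Transmission budget = 0.414 − 0.0980392 = 0.315961 ms.
R ≥ L / t_tx = 10000 bits / 0.000315961 s = 31.6 Mbps.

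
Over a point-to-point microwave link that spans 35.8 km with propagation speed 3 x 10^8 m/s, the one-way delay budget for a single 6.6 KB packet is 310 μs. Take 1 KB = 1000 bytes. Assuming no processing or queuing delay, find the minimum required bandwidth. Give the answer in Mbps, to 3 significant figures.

277 Mbps

L = 52800 bits.
Propagation delay = 35800 / 300000000 = 119.333 μs.
Transmission budget = 310 − 119.333 = 190.667 μs.
R ≥ L / t_tx = 52800 bits / 0.000190667 s = 277 Mbps.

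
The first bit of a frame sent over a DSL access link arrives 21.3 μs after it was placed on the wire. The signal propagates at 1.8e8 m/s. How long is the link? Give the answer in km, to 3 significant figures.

3.83 km

d = s × t_prop = 180000000 × 2.13e-05 = 3.83 km.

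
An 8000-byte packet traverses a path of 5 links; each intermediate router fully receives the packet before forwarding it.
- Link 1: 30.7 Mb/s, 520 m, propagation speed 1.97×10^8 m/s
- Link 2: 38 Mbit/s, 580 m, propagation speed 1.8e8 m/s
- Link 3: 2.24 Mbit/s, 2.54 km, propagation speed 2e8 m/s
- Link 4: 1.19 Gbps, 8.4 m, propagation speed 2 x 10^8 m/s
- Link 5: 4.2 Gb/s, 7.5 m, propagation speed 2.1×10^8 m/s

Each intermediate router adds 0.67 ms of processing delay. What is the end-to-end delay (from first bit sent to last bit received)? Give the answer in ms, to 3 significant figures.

L = 8000 × 8 = 64000 bits.
Transmission delays (L/R per hop): 2.08469, 1.68421, 28.5714, 0.0537815, 0.0152381 ms; sum = 32.4093 ms.
Propagation delays (d/s per hop): 0.00263959, 0.00322222, 0.0127, 4.2e-05, 3.57143e-05 ms; sum = 0.0186395 ms.
Processing at 4 router(s): 4 × 0.67 ms = 2.68 ms.
End-to-end = 35.1 ms.

35.1 ms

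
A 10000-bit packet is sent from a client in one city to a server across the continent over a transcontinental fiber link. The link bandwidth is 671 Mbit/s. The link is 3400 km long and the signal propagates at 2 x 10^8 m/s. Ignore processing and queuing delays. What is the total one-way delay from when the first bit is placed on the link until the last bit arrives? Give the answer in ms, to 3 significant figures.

Transmission delay = L/R = 10000 / 671000000 = 0.0149031 ms.
Propagation delay = d/s = 3400000 m / 200000000 m/s = 17 ms.
Total = 17.0 ms.

17.0 ms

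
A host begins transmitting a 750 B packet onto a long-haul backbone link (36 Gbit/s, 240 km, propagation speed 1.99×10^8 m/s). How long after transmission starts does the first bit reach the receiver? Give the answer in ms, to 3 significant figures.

1.21 ms

First bit experiences only propagation delay: d/s = 240000/199000000 = 1.21 ms.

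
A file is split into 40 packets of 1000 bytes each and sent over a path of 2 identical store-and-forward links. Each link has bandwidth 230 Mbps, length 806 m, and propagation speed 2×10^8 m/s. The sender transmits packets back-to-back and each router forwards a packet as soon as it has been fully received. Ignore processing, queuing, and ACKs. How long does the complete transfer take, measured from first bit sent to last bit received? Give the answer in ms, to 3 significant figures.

Per-hop transmission t_tx = L/R = 8000/230000000 = 0.0347826 ms.
Per-hop propagation t_prop = 806/200000000 = 0.00403 ms.
Pipeline fill: first packet needs 2·t_tx to clear all hops; remaining 39 packets each add one t_tx.
Total = (2+40-1)·t_tx + 2·t_prop = 41·0.0347826 + 2·0.00403 = 1.43 ms.

1.43 ms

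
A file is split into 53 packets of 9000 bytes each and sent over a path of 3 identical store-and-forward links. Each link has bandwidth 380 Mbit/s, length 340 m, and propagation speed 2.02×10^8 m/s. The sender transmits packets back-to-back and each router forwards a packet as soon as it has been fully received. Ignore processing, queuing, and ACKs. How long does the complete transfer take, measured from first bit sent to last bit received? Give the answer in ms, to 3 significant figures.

10.4 ms

Per-hop transmission t_tx = L/R = 72000/380000000 = 0.189474 ms.
Per-hop propagation t_prop = 340/202000000 = 0.00168317 ms.
Pipeline fill: first packet needs 3·t_tx to clear all hops; remaining 52 packets each add one t_tx.
Total = (3+53-1)·t_tx + 3·t_prop = 55·0.189474 + 3·0.00168317 = 10.4 ms.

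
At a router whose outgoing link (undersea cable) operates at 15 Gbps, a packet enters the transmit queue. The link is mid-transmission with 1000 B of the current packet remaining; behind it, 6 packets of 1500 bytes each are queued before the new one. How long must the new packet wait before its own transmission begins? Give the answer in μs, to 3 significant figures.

Each queued packet: L/R = 12000/15000000000 = 0.8 μs.
6 queued → 4.8 μs.
Plus remaining 8000 bits of current packet: 0.533333 μs.
Queuing delay = 5.33 μs.

5.33 μs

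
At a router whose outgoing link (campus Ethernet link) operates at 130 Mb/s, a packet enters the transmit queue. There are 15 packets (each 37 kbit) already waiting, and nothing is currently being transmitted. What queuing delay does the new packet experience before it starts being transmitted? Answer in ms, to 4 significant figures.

4.269 ms

Each queued packet: L/R = 37000/130000000 = 0.284615 ms.
15 queued → 4.26923 ms.
Queuing delay = 4.269 ms.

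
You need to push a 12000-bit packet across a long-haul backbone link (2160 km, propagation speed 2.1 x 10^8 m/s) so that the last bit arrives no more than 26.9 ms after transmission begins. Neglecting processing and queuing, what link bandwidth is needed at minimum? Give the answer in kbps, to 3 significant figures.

Propagation delay = 2160000 / 210000000 = 10.2857 ms.
Transmission budget = 26.9 − 10.2857 = 16.6143 ms.
R ≥ L / t_tx = 12000 bits / 0.0166143 s = 722 kbps.

722 kbps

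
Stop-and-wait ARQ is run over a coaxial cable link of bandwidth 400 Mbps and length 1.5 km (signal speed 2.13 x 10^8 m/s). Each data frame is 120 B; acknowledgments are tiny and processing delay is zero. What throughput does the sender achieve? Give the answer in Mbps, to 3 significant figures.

58.2 Mbps

t_tx = L/R = 960/400000000 = 2.4e-06 s.
t_prop = 1500/213000000 = 7.04225e-06 s; RTT = 1.40845e-05 s.
Cycle = t_tx + RTT = 1.64845e-05 s.
Throughput = L / cycle = 960 / 1.64845e-05 = 58.2 Mbps.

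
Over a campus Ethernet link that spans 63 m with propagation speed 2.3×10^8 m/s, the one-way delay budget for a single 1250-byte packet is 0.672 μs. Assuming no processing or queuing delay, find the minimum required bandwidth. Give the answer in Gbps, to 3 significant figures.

25.1 Gbps

L = 10000 bits.
Propagation delay = 63 / 2.3e+08 = 0.273913 μs.
Transmission budget = 0.672 − 0.273913 = 0.398087 μs.
R ≥ L / t_tx = 10000 bits / 3.98087e-07 s = 25.1 Gbps.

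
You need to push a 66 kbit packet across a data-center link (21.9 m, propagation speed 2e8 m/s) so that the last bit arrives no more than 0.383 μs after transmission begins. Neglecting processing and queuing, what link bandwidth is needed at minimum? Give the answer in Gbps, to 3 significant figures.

241 Gbps

Propagation delay = 21.9 / 200000000 = 0.1095 μs.
Transmission budget = 0.383 − 0.1095 = 0.2735 μs.
R ≥ L / t_tx = 66000 bits / 2.735e-07 s = 241 Gbps.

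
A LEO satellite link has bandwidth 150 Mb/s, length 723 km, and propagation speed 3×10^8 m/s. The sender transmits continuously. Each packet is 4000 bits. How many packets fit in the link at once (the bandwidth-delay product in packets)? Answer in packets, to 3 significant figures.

Propagation delay = 723000 / 300000000 = 0.00241 s.
BDP = R × t_prop = 150000000 × 0.00241 = 361500 bits.
In packets of 4000 bits: 90.4 packets.

90.4 packets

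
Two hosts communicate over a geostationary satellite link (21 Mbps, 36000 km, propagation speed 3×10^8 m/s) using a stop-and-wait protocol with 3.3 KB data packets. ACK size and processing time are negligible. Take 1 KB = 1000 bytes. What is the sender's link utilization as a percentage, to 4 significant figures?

0.5211 %

t_tx = L/R = 26400/21000000 = 0.00125714 s.
t_prop = 36000000/300000000 = 0.12 s; RTT = 0.24 s.
Cycle = t_tx + RTT = 0.241257 s.
Utilization = t_tx / cycle = 0.00125714/0.241257 = 0.5211 %.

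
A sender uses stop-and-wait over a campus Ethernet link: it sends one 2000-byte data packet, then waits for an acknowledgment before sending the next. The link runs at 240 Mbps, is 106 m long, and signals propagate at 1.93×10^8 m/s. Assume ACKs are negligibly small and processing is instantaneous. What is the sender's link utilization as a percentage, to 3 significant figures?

t_tx = L/R = 16000/240000000 = 6.66667e-05 s.
t_prop = 106/193000000 = 5.49223e-07 s; RTT = 1.09845e-06 s.
Cycle = t_tx + RTT = 6.77651e-05 s.
Utilization = t_tx / cycle = 6.66667e-05/6.77651e-05 = 98.4 %.

98.4 %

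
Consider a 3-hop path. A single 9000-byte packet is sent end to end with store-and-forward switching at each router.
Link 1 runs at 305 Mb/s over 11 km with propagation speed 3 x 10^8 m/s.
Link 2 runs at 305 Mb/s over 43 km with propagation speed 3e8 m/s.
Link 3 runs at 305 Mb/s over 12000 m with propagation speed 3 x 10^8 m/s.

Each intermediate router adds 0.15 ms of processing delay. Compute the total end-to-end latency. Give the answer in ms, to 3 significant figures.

1.23 ms

L = 9000 × 8 = 72000 bits.
Transmission delay per hop = L/R = 72000/305000000 = 0.236066 ms; 3 hops → 0.708197 ms.
Propagation delays (d/s per hop): 0.0366667, 0.143333, 0.04 ms; sum = 0.22 ms.
Processing at 2 router(s): 2 × 0.15 ms = 0.3 ms.
End-to-end = 1.23 ms.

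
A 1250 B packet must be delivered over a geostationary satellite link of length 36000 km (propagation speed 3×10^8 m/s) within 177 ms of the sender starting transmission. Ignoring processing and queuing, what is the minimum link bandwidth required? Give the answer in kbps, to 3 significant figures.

L = 10000 bits.
Propagation delay = 36000000 / 300000000 = 120 ms.
Transmission budget = 177 − 120 = 57 ms.
R ≥ L / t_tx = 10000 bits / 0.057 s = 175 kbps.

175 kbps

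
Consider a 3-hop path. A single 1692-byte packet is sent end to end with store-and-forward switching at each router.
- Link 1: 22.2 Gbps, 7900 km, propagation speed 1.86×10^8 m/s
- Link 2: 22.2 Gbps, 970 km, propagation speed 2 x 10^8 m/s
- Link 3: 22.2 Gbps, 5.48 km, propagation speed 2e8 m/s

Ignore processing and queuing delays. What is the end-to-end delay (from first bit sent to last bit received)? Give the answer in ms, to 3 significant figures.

47.4 ms

L = 1692 × 8 = 13536 bits.
Transmission delay per hop = L/R = 13536/22200000000 = 0.00060973 ms; 3 hops → 0.00182919 ms.
Propagation delays (d/s per hop): 42.4731, 4.85, 0.0274 ms; sum = 47.3505 ms.
End-to-end = 47.4 ms.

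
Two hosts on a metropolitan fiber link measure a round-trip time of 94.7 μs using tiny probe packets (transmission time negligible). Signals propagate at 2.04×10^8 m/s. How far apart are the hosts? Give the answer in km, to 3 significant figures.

9.66 km

One-way propagation = RTT/2 = 47.35 μs.
d = s × t = 204000000 × 4.735e-05 = 9.66 km.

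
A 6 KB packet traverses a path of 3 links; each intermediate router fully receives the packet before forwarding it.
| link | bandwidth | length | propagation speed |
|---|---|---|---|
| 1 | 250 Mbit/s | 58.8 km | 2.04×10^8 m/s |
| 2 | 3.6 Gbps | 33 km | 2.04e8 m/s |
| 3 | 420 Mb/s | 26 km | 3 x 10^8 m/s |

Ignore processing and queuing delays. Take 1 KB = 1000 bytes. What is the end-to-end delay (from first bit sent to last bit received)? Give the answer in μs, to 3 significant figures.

L = 48000 bits.
Transmission delays (L/R per hop): 192, 13.3333, 114.286 μs; sum = 319.619 μs.
Propagation delays (d/s per hop): 288.235, 161.765, 86.6667 μs; sum = 536.667 μs.
End-to-end = 856 μs.

856 μs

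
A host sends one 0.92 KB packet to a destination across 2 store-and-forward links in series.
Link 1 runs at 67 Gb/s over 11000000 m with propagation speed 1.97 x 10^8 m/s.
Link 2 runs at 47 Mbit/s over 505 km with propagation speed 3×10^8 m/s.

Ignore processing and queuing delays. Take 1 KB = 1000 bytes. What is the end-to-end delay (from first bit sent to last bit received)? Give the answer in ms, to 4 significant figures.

L = 7360 bits.
Transmission delays (L/R per hop): 0.000109851, 0.156596 ms; sum = 0.156706 ms.
Propagation delays (d/s per hop): 55.8376, 1.68333 ms; sum = 57.5209 ms.
End-to-end = 57.68 ms.

57.68 ms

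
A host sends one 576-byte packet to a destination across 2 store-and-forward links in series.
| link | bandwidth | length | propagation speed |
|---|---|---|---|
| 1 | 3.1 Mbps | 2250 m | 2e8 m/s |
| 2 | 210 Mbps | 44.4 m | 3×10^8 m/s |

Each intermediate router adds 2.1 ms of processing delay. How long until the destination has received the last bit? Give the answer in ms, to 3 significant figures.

L = 576 × 8 = 4608 bits.
Transmission delays (L/R per hop): 1.48645, 0.0219429 ms; sum = 1.50839 ms.
Propagation delays (d/s per hop): 0.01125, 0.000148 ms; sum = 0.011398 ms.
Processing at 1 router(s): 1 × 2.1 ms = 2.1 ms.
End-to-end = 3.62 ms.

3.62 ms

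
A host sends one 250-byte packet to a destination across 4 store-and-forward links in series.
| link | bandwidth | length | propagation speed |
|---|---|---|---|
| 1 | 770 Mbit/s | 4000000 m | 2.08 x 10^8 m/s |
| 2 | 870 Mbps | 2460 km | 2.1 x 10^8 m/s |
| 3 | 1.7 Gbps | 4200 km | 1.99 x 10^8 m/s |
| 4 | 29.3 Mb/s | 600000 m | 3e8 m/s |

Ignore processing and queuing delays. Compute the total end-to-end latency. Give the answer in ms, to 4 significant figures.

L = 250 × 8 = 2000 bits.
Transmission delays (L/R per hop): 0.0025974, 0.00229885, 0.00117647, 0.0682594 ms; sum = 0.0743321 ms.
Propagation delays (d/s per hop): 19.2308, 11.7143, 21.1055, 2 ms; sum = 54.0506 ms.
End-to-end = 54.12 ms.

54.12 ms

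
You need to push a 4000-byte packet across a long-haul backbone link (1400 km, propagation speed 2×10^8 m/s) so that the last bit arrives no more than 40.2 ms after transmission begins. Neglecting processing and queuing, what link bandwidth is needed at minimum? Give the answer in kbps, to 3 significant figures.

L = 32000 bits.
Propagation delay = 1400000 / 200000000 = 7 ms.
Transmission budget = 40.2 − 7 = 33.2 ms.
R ≥ L / t_tx = 32000 bits / 0.0332 s = 964 kbps.

964 kbps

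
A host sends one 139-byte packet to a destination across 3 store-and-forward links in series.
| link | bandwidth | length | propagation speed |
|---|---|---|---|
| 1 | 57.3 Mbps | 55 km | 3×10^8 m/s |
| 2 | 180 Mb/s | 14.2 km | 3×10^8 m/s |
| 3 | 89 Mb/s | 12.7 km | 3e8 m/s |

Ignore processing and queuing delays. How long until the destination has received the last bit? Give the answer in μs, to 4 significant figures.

311.1 μs

L = 139 × 8 = 1112 bits.
Transmission delays (L/R per hop): 19.4066, 6.17778, 12.4944 μs; sum = 38.0788 μs.
Propagation delays (d/s per hop): 183.333, 47.3333, 42.3333 μs; sum = 273 μs.
End-to-end = 311.1 μs.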